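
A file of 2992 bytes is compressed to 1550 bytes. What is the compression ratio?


Ratio = original / compressed = 2992 / 1550 = 1.9303

1.9303


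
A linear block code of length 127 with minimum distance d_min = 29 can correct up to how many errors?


Correction capability = floor((d-1)/2) = floor((29-1)/2) = 14

14 errors


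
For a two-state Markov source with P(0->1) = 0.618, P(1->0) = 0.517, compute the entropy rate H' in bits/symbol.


Stationary distribution: pi_0 = p10/(p01+p10) = 0.4555, pi_1 = 0.5445. Entropy rate H' = pi_0*H(p01) + pi_1*H(p10) = 0.4555*0.9594 + 0.5445*0.9992 = 0.9811

0.9811 bits/symbol


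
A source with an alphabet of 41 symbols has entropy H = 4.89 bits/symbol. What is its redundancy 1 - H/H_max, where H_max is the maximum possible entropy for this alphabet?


H_max = log2(K) = log2(41) = 5.3576 bits/symbol. Redundancy = 1 - H/H_max = 1 - 4.89/5.3576 = 1 - 0.9127 = 0.0873

0.0873


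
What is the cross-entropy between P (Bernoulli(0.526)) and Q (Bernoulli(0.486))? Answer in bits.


H(P,Q) = -p*log2(q) - (1-p)*log2(1-q). -0.526*log2(0.486) = 0.547551; -0.474*log2(0.514) = 0.455116. H(P,Q) = 0.547551 + 0.455116 = 1.0027

1.0027 bits


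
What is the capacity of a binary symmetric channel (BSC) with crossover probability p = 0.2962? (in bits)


H(p) = -p*log2(p) - (1-p)*log2(1-p) = -0.2962*log2(0.2962) - 0.7038*log2(0.7038) = 0.519937 + 0.356660 = 0.8766. C = 1 - H(p) = 1 - 0.8766 = 0.1234

0.1234 bits


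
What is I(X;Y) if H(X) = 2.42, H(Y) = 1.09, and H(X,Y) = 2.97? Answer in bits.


I(X;Y) = H(X) + H(Y) - H(X,Y) = 2.42 + 1.09 - 2.97 = 0.54

0.54 bits


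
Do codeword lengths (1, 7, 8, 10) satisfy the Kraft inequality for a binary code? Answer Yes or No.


Kraft sum = sum(2^(-l_i)) = 0.5127, need <= 1. Result: satisfied (a binary prefix-free code with these lengths exists)

Yes


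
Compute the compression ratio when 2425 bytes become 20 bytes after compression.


Ratio = original / compressed = 2425 / 20 = 121.25

121.25


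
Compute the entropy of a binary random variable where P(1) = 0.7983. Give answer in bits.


H = -p*log2(p) - (1-p)*log2(1-p). -0.7983*log2(0.7983) = 0.259445; -0.2017*log2(0.2017) = 0.465870. H = 0.259445 + 0.465870 = 0.7253

0.7253 bits


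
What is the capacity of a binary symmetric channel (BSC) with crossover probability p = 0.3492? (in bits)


H(p) = -p*log2(p) - (1-p)*log2(1-p) = -0.3492*log2(0.3492) - 0.6508*log2(0.6508) = 0.530042 + 0.403310 = 0.9334. C = 1 - H(p) = 1 - 0.9334 = 0.0666

0.0666 bits


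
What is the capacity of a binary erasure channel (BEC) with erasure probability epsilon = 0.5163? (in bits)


C = 1 - epsilon = 1 - 0.5163 = 0.4837

0.4837 bits


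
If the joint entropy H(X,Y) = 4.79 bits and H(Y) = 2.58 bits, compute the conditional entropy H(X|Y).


H(X|Y) = H(X,Y) - H(Y) = 4.79 - 2.58 = 2.21

2.21 bits


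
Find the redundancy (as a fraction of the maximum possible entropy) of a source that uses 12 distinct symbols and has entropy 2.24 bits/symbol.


H_max = log2(K) = log2(12) = 3.585 bits/symbol. Redundancy = 1 - H/H_max = 1 - 2.24/3.585 = 1 - 0.6248 = 0.3752

0.3752


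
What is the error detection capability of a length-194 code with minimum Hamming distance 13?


Detection capability = d_min - 1 = 13 - 1 = 12

12 errors


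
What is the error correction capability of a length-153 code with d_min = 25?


Correction capability = floor((d-1)/2) = floor((25-1)/2) = 12

12 errors


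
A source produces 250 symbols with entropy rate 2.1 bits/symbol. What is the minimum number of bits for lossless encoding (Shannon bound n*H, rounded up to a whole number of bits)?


Minimum bits >= n * H = 250 * 2.1 = 525.0, rounded up to a whole number of bits = 525

525 bits


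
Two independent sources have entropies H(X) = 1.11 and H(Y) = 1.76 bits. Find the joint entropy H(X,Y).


For independent variables, H(X,Y) = H(X) + H(Y) = 1.11 + 1.76 = 2.87

2.87 bits


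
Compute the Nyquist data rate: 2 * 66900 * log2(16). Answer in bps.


Rate = 2 * B * log2(M) = 2 * 66900 * 4.0 = 535200.0

535200.0 bps


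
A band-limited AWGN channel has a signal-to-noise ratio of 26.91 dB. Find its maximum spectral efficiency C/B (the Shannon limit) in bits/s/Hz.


SNR_linear = 10^(26.91/10) = 490.9079; C/B = log2(1 + SNR_linear) = log2(1 + 490.9079) = 8.9422

8.9422 bits/s/Hz


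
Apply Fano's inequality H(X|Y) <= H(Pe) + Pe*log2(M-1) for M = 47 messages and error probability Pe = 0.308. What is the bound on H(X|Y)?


H(Pe) = -Pe*log2(Pe) - (1-Pe)*log2(1-Pe) = -0.308*log2(0.308) - 0.692*log2(0.692) = 0.523291 + 0.367560 = 0.8909. Pe*log2(M-1) = 0.308*log2(46) = 1.701257. Bound = H(Pe) + Pe*log2(M-1) = 0.523291 + 0.367560 + 1.701257 = 2.5921

2.5921 bits


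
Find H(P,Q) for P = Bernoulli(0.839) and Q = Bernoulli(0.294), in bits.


H(P,Q) = -p*log2(q) - (1-p)*log2(1-q). -0.839*log2(0.294) = 1.481768; -0.161*log2(0.706) = 0.080864. H(P,Q) = 1.481768 + 0.080864 = 1.5626

1.5626 bits


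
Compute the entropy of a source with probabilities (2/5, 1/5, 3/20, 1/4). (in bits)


H = -sum(p_i * log2(p_i)). Terms: -(2/5)*log2(2/5) = 0.528771; -(1/5)*log2(1/5) = 0.464386; -(3/20)*log2(3/20) = 0.410545; -(1/4)*log2(1/4) = 0.500000. H = 0.528771 + 0.464386 + 0.410545 + 0.500000 = 1.9037

1.9037 bits


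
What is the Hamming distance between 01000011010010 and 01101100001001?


Count differing positions: . . ^ . ^ ^ ^ ^ . ^ ^ . ^ ^ = 9 differences

9


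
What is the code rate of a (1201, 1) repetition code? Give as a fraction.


Rate = k/n = 1/1201

1/1201


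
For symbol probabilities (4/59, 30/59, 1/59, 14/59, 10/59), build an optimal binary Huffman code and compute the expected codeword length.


Huffman construction (repeatedly merge the two least-probable nodes; each merge adds 1 bit to every symbol beneath it): 1/59 + 4/59 = 5/59; 5/59 + 10/59 = 15/59; 14/59 + 15/59 = 29/59; 29/59 + 30/59 = 1. Resulting codeword lengths (in the order the probabilities were given): (4, 1, 4, 2, 3). L_avg = sum(p_i * l_i) = 4/59*4 + 30/59*1 + 1/59*4 + 14/59*2 + 10/59*3 = 108/59 = 1.8305

1.8305 bits


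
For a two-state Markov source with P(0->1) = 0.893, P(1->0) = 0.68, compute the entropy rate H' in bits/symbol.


Stationary distribution: pi_0 = p10/(p01+p10) = 0.4323, pi_1 = 0.5677. Entropy rate H' = pi_0*H(p01) + pi_1*H(p10) = 0.4323*0.4908 + 0.5677*0.9044 = 0.7256

0.7256 bits/symbol


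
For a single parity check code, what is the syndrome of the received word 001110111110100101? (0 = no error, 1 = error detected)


Syndrome = XOR of all bits = 0 XOR 0 XOR 1 XOR 1 XOR 1 XOR 0 XOR 1 XOR 1 XOR 1 XOR 1 XOR 1 XOR 0 XOR 1 XOR 0 XOR 0 XOR 1 XOR 0 XOR 1 = 1

1


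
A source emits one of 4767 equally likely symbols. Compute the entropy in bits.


H = log2(n) = log2(4767) = 12.2189

12.2189 bits


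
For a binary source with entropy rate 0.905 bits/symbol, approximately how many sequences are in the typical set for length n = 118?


log2|A_typical| = nH = 118 * 0.905 = 106.79, so |A_typical| ~ 2^106.79 = 1.403e+32

1.403e+32


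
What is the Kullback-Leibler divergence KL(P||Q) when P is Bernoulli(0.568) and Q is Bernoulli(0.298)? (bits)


KL = p*log2(p/q) + (1-p)*log2((1-p)/(1-q)) = 0.568*log2(0.568/0.298) + 0.432*log2(0.432/0.702) = 0.226

0.226 bits


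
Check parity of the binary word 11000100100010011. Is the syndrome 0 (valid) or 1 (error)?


Syndrome = XOR of all bits = 1 XOR 1 XOR 0 XOR 0 XOR 0 XOR 1 XOR 0 XOR 0 XOR 1 XOR 0 XOR 0 XOR 0 XOR 1 XOR 0 XOR 0 XOR 1 XOR 1 = 1

1


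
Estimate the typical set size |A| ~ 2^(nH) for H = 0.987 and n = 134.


log2|A_typical| = nH = 134 * 0.987 = 132.258, so |A_typical| ~ 2^132.258 = 6.511e+39

6.511e+39


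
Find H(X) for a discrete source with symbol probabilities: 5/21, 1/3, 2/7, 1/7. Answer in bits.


H = -sum(p_i * log2(p_i)). Terms: -(5/21)*log2(5/21) = 0.492950; -(1/3)*log2(1/3) = 0.528321; -(2/7)*log2(2/7) = 0.516387; -(1/7)*log2(1/7) = 0.401051. H = 0.492950 + 0.528321 + 0.516387 + 0.401051 = 1.9387

1.9387 bits


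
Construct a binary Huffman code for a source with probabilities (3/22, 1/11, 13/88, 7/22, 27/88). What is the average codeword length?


Huffman construction (repeatedly merge the two least-probable nodes; each merge adds 1 bit to every symbol beneath it): 1/11 + 3/22 = 5/22; 13/88 + 5/22 = 3/8; 27/88 + 7/22 = 5/8; 3/8 + 5/8 = 1. Resulting codeword lengths (in the order the probabilities were given): (3, 3, 2, 2, 2). L_avg = sum(p_i * l_i) = 3/22*3 + 1/11*3 + 13/88*2 + 7/22*2 + 27/88*2 = 49/22 = 2.2273

2.2273 bits


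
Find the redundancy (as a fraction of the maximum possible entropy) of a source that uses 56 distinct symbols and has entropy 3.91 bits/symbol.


H_max = log2(K) = log2(56) = 5.8074 bits/symbol. Redundancy = 1 - H/H_max = 1 - 3.91/5.8074 = 1 - 0.6733 = 0.3267

0.3267


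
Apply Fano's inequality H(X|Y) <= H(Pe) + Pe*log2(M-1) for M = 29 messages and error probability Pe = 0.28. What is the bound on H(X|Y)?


H(Pe) = -Pe*log2(Pe) - (1-Pe)*log2(1-Pe) = -0.28*log2(0.28) - 0.72*log2(0.72) = 0.514220 + 0.341230 = 0.8555. Pe*log2(M-1) = 0.28*log2(28) = 1.346059. Bound = H(Pe) + Pe*log2(M-1) = 0.514220 + 0.341230 + 1.346059 = 2.2015

2.2015 bits


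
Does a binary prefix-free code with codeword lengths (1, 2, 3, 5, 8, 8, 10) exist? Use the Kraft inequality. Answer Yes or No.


Kraft sum = sum(2^(-l_i)) = 0.915, need <= 1. Result: satisfied (a binary prefix-free code with these lengths exists)

Yes


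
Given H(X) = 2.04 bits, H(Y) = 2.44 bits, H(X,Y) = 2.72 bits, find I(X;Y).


I(X;Y) = H(X) + H(Y) - H(X,Y) = 2.04 + 2.44 - 2.72 = 1.76

1.76 bits


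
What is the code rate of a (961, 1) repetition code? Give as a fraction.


Rate = k/n = 1/961

1/961


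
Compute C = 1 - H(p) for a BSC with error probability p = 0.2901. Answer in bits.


H(p) = -p*log2(p) - (1-p)*log2(1-p) = -0.2901*log2(0.2901) - 0.7099*log2(0.7099) = 0.517938 + 0.350912 = 0.8689. C = 1 - H(p) = 1 - 0.8689 = 0.1311

0.1311 bits


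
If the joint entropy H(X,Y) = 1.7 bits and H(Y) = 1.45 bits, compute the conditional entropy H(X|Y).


H(X|Y) = H(X,Y) - H(Y) = 1.7 - 1.45 = 0.25

0.25 bits


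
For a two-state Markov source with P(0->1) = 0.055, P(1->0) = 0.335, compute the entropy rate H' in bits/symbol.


Stationary distribution: pi_0 = p10/(p01+p10) = 0.859, pi_1 = 0.141. Entropy rate H' = pi_0*H(p01) + pi_1*H(p10) = 0.859*0.3073 + 0.141*0.92 = 0.3937

0.3937 bits/symbol


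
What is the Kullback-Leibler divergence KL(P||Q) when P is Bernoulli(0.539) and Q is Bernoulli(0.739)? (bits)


KL = p*log2(p/q) + (1-p)*log2((1-p)/(1-q)) = 0.539*log2(0.539/0.739) + 0.461*log2(0.461/0.261) = 0.1329

0.1329 bits


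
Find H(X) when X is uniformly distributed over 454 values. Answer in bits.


H = log2(n) = log2(454) = 8.8265

8.8265 bits


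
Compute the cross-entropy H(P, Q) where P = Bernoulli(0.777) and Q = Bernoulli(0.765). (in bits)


H(P,Q) = -p*log2(q) - (1-p)*log2(1-q). -0.777*log2(0.765) = 0.300286; -0.223*log2(0.235) = 0.465907. H(P,Q) = 0.300286 + 0.465907 = 0.7662

0.7662 bits


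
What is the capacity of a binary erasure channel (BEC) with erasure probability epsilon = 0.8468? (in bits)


C = 1 - epsilon = 1 - 0.8468 = 0.1532

0.1532 bits


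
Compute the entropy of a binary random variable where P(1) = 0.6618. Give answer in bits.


H = -p*log2(p) - (1-p)*log2(1-p). -0.6618*log2(0.6618) = 0.394124; -0.3382*log2(0.3382) = 0.528962. H = 0.394124 + 0.528962 = 0.9231

0.9231 bits


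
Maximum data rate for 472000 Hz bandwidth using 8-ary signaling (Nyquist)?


Rate = 2 * B * log2(M) = 2 * 472000 * 3.0 = 2832000.0

2832000.0 bps


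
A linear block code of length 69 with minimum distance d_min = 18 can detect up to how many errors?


Detection capability = d_min - 1 = 18 - 1 = 17

17 errors


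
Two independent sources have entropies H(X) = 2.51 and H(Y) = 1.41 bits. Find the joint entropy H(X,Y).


For independent variables, H(X,Y) = H(X) + H(Y) = 2.51 + 1.41 = 3.92

3.92 bits


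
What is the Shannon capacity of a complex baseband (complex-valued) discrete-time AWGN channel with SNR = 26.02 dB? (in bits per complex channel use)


SNR_linear = 10^(26.02/10) = 399.9447; C = log2(1 + SNR_linear) = log2(1 + 399.9447) = 8.6473

8.6473 bits/channel use


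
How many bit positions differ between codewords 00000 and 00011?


Count differing positions: . . . ^ ^ = 2 differences

2


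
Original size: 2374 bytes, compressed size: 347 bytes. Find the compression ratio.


Ratio = original / compressed = 2374 / 347 = 6.8415

6.8415


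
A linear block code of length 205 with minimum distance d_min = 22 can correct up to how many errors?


Correction capability = floor((d-1)/2) = floor((22-1)/2) = 10

10 errors


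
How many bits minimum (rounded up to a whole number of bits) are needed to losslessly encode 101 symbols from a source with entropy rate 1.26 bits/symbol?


Minimum bits >= n * H = 101 * 1.26 = 127.26, rounded up to a whole number of bits = 128

128 bits


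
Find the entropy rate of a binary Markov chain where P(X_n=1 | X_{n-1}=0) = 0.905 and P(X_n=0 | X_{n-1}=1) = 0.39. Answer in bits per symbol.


Stationary distribution: pi_0 = p10/(p01+p10) = 0.3012, pi_1 = 0.6988. Entropy rate H' = pi_0*H(p01) + pi_1*H(p10) = 0.3012*0.4529 + 0.6988*0.9648 = 0.8106

0.8106 bits/symbol


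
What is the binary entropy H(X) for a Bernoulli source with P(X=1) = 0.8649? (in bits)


H = -p*log2(p) - (1-p)*log2(1-p). -0.8649*log2(0.8649) = 0.181106; -0.1351*log2(0.1351) = 0.390155. H = 0.181106 + 0.390155 = 0.5713

0.5713 bits


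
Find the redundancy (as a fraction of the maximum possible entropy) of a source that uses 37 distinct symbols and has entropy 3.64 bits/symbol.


H_max = log2(K) = log2(37) = 5.2095 bits/symbol. Redundancy = 1 - H/H_max = 1 - 3.64/5.2095 = 1 - 0.6987 = 0.3013

0.3013


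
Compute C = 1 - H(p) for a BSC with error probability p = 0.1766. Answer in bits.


H(p) = -p*log2(p) - (1-p)*log2(1-p) = -0.1766*log2(0.1766) - 0.8234*log2(0.8234) = 0.441755 + 0.230828 = 0.6726. C = 1 - H(p) = 1 - 0.6726 = 0.3274

0.3274 bits


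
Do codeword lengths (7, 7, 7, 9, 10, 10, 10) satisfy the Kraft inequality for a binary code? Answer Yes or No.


Kraft sum = sum(2^(-l_i)) = 0.0283, need <= 1. Result: satisfied (a binary prefix-free code with these lengths exists)

Yes


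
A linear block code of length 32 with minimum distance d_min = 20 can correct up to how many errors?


Correction capability = floor((d-1)/2) = floor((20-1)/2) = 9

9 errors


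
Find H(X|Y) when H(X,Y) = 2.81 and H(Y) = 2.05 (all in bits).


H(X|Y) = H(X,Y) - H(Y) = 2.81 - 2.05 = 0.76

0.76 bits


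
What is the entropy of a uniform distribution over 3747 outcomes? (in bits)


H = log2(n) = log2(3747) = 11.8715

11.8715 bits


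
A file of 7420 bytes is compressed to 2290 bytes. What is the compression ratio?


Ratio = original / compressed = 7420 / 2290 = 3.2402

3.2402


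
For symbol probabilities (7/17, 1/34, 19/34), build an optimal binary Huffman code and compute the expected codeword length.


Huffman construction (repeatedly merge the two least-probable nodes; each merge adds 1 bit to every symbol beneath it): 1/34 + 7/17 = 15/34; 15/34 + 19/34 = 1. Resulting codeword lengths (in the order the probabilities were given): (2, 2, 1). L_avg = sum(p_i * l_i) = 7/17*2 + 1/34*2 + 19/34*1 = 49/34 = 1.4412

1.4412 bits


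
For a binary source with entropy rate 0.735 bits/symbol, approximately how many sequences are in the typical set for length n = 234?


log2|A_typical| = nH = 234 * 0.735 = 171.99, so |A_typical| ~ 2^171.99 = 5.945e+51

5.945e+51


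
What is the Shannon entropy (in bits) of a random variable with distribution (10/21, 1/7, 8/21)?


H = -sum(p_i * log2(p_i)). Terms: -(10/21)*log2(10/21) = 0.509709; -(1/7)*log2(1/7) = 0.401051; -(8/21)*log2(8/21) = 0.530407. H = 0.509709 + 0.401051 + 0.530407 = 1.4412

1.4412 bits


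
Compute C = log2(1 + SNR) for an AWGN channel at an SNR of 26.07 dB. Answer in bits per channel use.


SNR_linear = 10^(26.07/10) = 404.5759; C = log2(1 + SNR_linear) = log2(1 + 404.5759) = 8.6638

8.6638 bits/channel use


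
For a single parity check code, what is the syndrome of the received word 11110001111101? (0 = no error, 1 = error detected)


Syndrome = XOR of all bits = 1 XOR 1 XOR 1 XOR 1 XOR 0 XOR 0 XOR 0 XOR 1 XOR 1 XOR 1 XOR 1 XOR 1 XOR 0 XOR 1 = 0

0


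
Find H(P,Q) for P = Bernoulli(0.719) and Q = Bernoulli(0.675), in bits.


H(P,Q) = -p*log2(q) - (1-p)*log2(1-q). -0.719*log2(0.675) = 0.407702; -0.281*log2(0.325) = 0.455638. H(P,Q) = 0.407702 + 0.455638 = 0.8633

0.8633 bits


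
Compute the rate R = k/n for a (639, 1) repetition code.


Rate = k/n = 1/639

1/639


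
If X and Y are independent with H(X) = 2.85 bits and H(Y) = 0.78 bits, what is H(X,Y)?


For independent variables, H(X,Y) = H(X) + H(Y) = 2.85 + 0.78 = 3.63

3.63 bits


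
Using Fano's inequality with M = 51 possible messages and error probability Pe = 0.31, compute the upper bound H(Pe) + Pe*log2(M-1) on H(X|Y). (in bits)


H(Pe) = -Pe*log2(Pe) - (1-Pe)*log2(1-Pe) = -0.31*log2(0.31) - 0.69*log2(0.69) = 0.523795 + 0.369379 = 0.8932. Pe*log2(M-1) = 0.31*log2(50) = 1.749595. Bound = H(Pe) + Pe*log2(M-1) = 0.523795 + 0.369379 + 1.749595 = 2.6428

2.6428 bits


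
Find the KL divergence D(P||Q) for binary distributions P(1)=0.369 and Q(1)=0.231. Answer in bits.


KL = p*log2(p/q) + (1-p)*log2((1-p)/(1-q)) = 0.369*log2(0.369/0.231) + 0.631*log2(0.631/0.769) = 0.0693

0.0693 bits


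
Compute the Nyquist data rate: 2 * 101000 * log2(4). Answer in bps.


Rate = 2 * B * log2(M) = 2 * 101000 * 2.0 = 404000.0

404000.0 bps


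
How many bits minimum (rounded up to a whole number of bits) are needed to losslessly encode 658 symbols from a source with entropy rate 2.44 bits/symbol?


Minimum bits >= n * H = 658 * 2.44 = 1605.52, rounded up to a whole number of bits = 1606

1606 bits


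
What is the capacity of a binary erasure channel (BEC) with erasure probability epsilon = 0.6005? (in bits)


C = 1 - epsilon = 1 - 0.6005 = 0.3995

0.3995 bits


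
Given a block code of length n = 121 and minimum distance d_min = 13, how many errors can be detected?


Detection capability = d_min - 1 = 13 - 1 = 12

12 errors


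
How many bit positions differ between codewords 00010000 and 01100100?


Count differing positions: . ^ ^ ^ . ^ . . = 4 differences

4


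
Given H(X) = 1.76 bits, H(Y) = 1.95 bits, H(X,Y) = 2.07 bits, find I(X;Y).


I(X;Y) = H(X) + H(Y) - H(X,Y) = 1.76 + 1.95 - 2.07 = 1.64

1.64 bits


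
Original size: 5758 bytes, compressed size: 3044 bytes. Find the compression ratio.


Ratio = original / compressed = 5758 / 3044 = 1.8916

1.8916


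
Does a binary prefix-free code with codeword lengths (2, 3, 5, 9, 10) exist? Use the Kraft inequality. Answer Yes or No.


Kraft sum = sum(2^(-l_i)) = 0.4092, need <= 1. Result: satisfied (a binary prefix-free code with these lengths exists)

Yes


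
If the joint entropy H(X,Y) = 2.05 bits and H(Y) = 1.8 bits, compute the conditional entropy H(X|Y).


H(X|Y) = H(X,Y) - H(Y) = 2.05 - 1.8 = 0.25

0.25 bits


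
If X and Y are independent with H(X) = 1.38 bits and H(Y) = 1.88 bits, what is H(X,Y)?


For independent variables, H(X,Y) = H(X) + H(Y) = 1.38 + 1.88 = 3.26

3.26 bits


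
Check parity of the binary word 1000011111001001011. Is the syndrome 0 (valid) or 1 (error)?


Syndrome = XOR of all bits = 1 XOR 0 XOR 0 XOR 0 XOR 0 XOR 1 XOR 1 XOR 1 XOR 1 XOR 1 XOR 0 XOR 0 XOR 1 XOR 0 XOR 0 XOR 1 XOR 0 XOR 1 XOR 1 = 0

0


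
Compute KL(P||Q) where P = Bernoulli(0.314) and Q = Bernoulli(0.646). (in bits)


KL = p*log2(p/q) + (1-p)*log2((1-p)/(1-q)) = 0.314*log2(0.314/0.646) + 0.686*log2(0.686/0.354) = 0.328

0.328 bits


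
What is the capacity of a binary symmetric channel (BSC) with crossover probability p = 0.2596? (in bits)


H(p) = -p*log2(p) - (1-p)*log2(1-p) = -0.2596*log2(0.2596) - 0.7404*log2(0.7404) = 0.505088 + 0.321055 = 0.8261. C = 1 - H(p) = 1 - 0.8261 = 0.1739

0.1739 bits


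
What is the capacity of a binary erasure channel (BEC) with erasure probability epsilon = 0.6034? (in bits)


C = 1 - epsilon = 1 - 0.6034 = 0.3966

0.3966 bits


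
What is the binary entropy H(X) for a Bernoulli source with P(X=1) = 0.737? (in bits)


H = -p*log2(p) - (1-p)*log2(1-p). -0.737*log2(0.737) = 0.324474; -0.263*log2(0.263) = 0.506766. H = 0.324474 + 0.506766 = 0.8312

0.8312 bits


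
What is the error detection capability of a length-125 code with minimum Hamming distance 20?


Detection capability = d_min - 1 = 20 - 1 = 19

19 errors


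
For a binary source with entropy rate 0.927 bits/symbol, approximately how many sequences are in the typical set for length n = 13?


log2|A_typical| = nH = 13 * 0.927 = 12.051, so |A_typical| ~ 2^12.051 = 4.243e+03

4.243e+03


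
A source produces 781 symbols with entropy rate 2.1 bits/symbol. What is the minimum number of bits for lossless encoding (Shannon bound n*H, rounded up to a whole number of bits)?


Minimum bits >= n * H = 781 * 2.1 = 1640.1, rounded up to a whole number of bits = 1641

1641 bits


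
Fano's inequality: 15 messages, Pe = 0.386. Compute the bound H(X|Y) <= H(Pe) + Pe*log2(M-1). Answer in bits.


H(Pe) = -Pe*log2(Pe) - (1-Pe)*log2(1-Pe) = -0.386*log2(0.386) - 0.614*log2(0.614) = 0.530104 + 0.432065 = 0.9622. Pe*log2(M-1) = 0.386*log2(14) = 1.469639. Bound = H(Pe) + Pe*log2(M-1) = 0.530104 + 0.432065 + 1.469639 = 2.4318

2.4318 bits


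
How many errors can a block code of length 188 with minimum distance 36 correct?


Correction capability = floor((d-1)/2) = floor((36-1)/2) = 17

17 errors


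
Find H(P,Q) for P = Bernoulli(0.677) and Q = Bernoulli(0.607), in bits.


H(P,Q) = -p*log2(q) - (1-p)*log2(1-q). -0.677*log2(0.607) = 0.487597; -0.323*log2(0.393) = 0.435210. H(P,Q) = 0.487597 + 0.435210 = 0.9228

0.9228 bits


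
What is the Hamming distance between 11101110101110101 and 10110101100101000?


Count differing positions: . ^ . ^ ^ . ^ ^ . . ^ . ^ ^ ^ . ^ = 10 differences

10


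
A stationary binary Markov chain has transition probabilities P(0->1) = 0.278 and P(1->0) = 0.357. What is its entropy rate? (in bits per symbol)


Stationary distribution: pi_0 = p10/(p01+p10) = 0.5622, pi_1 = 0.4378. Entropy rate H' = pi_0*H(p01) + pi_1*H(p10) = 0.5622*0.8527 + 0.4378*0.9402 = 0.891

0.891 bits/symbol


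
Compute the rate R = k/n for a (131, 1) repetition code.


Rate = k/n = 1/131

1/131


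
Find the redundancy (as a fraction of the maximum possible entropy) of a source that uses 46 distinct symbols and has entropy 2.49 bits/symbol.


H_max = log2(K) = log2(46) = 5.5236 bits/symbol. Redundancy = 1 - H/H_max = 1 - 2.49/5.5236 = 1 - 0.4508 = 0.5492

0.5492


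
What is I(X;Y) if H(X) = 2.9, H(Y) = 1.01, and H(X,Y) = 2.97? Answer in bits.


I(X;Y) = H(X) + H(Y) - H(X,Y) = 2.9 + 1.01 - 2.97 = 0.94

0.94 bits


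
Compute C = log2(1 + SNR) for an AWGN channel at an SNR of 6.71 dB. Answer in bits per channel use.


SNR_linear = 10^(6.71/10) = 4.6881; C = log2(1 + SNR_linear) = log2(1 + 4.6881) = 2.508

2.508 bits/channel use


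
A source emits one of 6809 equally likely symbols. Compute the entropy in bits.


H = log2(n) = log2(6809) = 12.7332

12.7332 bits


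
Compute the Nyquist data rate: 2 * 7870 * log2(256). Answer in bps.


Rate = 2 * B * log2(M) = 2 * 7870 * 8.0 = 125920.0

125920.0 bps


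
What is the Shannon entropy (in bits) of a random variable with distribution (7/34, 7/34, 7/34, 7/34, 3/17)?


H = -sum(p_i * log2(p_i)). Terms: -(7/34)*log2(7/34) = 0.469434; -(7/34)*log2(7/34) = 0.469434; -(7/34)*log2(7/34) = 0.469434; -(7/34)*log2(7/34) = 0.469434; -(3/17)*log2(3/17) = 0.441618. H = 0.469434 + 0.469434 + 0.469434 + 0.469434 + 0.441618 = 2.3194

2.3194 bits


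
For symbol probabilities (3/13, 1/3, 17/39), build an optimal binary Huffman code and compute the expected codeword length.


Huffman construction (repeatedly merge the two least-probable nodes; each merge adds 1 bit to every symbol beneath it): 3/13 + 1/3 = 22/39; 17/39 + 22/39 = 1. Resulting codeword lengths (in the order the probabilities were given): (2, 2, 1). L_avg = sum(p_i * l_i) = 3/13*2 + 1/3*2 + 17/39*1 = 61/39 = 1.5641

1.5641 bits


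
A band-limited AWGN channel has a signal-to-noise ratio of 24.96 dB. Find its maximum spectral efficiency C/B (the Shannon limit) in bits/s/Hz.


SNR_linear = 10^(24.96/10) = 313.3286; C/B = log2(1 + SNR_linear) = log2(1 + 313.3286) = 8.2961

8.2961 bits/s/Hz


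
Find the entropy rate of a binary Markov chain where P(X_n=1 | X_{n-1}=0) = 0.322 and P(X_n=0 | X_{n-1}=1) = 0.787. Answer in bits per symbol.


Stationary distribution: pi_0 = p10/(p01+p10) = 0.7096, pi_1 = 0.2904. Entropy rate H' = pi_0*H(p01) + pi_1*H(p10) = 0.7096*0.9065 + 0.2904*0.7472 = 0.8603

0.8603 bits/symbol


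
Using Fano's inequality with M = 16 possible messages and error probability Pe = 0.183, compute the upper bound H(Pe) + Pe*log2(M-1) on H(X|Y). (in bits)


H(Pe) = -Pe*log2(Pe) - (1-Pe)*log2(1-Pe) = -0.183*log2(0.183) - 0.817*log2(0.817) = 0.448365 + 0.238231 = 0.6866. Pe*log2(M-1) = 0.183*log2(15) = 0.714961. Bound = H(Pe) + Pe*log2(M-1) = 0.448365 + 0.238231 + 0.714961 = 1.4016

1.4016 bits


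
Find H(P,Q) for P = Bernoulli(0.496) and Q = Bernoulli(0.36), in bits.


H(P,Q) = -p*log2(q) - (1-p)*log2(1-q). -0.496*log2(0.36) = 0.731070; -0.504*log2(0.64) = 0.324504. H(P,Q) = 0.731070 + 0.324504 = 1.0556

1.0556 bits


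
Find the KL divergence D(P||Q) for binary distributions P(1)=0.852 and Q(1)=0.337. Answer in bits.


KL = p*log2(p/q) + (1-p)*log2((1-p)/(1-q)) = 0.852*log2(0.852/0.337) + 0.148*log2(0.148/0.663) = 0.8199

0.8199 bits


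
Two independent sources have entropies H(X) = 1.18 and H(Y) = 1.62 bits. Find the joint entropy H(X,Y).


For independent variables, H(X,Y) = H(X) + H(Y) = 1.18 + 1.62 = 2.8

2.8 bits


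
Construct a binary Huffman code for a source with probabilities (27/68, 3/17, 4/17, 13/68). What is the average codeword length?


Huffman construction (repeatedly merge the two least-probable nodes; each merge adds 1 bit to every symbol beneath it): 3/17 + 13/68 = 25/68; 4/17 + 25/68 = 41/68; 27/68 + 41/68 = 1. Resulting codeword lengths (in the order the probabilities were given): (1, 3, 2, 3). L_avg = sum(p_i * l_i) = 27/68*1 + 3/17*3 + 4/17*2 + 13/68*3 = 67/34 = 1.9706

1.9706 bits


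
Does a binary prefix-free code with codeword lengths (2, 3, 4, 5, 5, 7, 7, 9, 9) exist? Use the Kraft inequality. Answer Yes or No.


Kraft sum = sum(2^(-l_i)) = 0.5195, need <= 1. Result: satisfied (a binary prefix-free code with these lengths exists)

Yes


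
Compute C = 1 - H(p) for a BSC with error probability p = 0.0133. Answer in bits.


H(p) = -p*log2(p) - (1-p)*log2(1-p) = -0.0133*log2(0.0133) - 0.9867*log2(0.9867) = 0.082891 + 0.019060 = 0.102. C = 1 - H(p) = 1 - 0.102 = 0.898

0.898 bits


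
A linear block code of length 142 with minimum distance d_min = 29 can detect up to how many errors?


Detection capability = d_min - 1 = 29 - 1 = 28

28 errors


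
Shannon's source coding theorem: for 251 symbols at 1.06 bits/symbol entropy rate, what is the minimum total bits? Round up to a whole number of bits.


Minimum bits >= n * H = 251 * 1.06 = 266.06, rounded up to a whole number of bits = 267

267 bits


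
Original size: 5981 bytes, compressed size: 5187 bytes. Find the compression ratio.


Ratio = original / compressed = 5981 / 5187 = 1.1531

1.1531


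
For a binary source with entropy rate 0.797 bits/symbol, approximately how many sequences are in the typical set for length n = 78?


log2|A_typical| = nH = 78 * 0.797 = 62.166, so |A_typical| ~ 2^62.166 = 5.174e+18

5.174e+18


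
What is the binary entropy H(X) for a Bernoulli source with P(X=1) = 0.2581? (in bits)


H = -p*log2(p) - (1-p)*log2(1-p). -0.2581*log2(0.2581) = 0.504327; -0.7419*log2(0.7419) = 0.319539. H = 0.504327 + 0.319539 = 0.8239

0.8239 bits


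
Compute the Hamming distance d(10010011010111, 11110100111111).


Count differing positions: . ^ ^ . . ^ ^ ^ ^ . ^ . . . = 7 differences

7


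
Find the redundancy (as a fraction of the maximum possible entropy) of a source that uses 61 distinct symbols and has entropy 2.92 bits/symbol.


H_max = log2(K) = log2(61) = 5.9307 bits/symbol. Redundancy = 1 - H/H_max = 1 - 2.92/5.9307 = 1 - 0.4924 = 0.5076

0.5076


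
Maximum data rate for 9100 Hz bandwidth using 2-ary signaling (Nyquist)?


Rate = 2 * B * log2(M) = 2 * 9100 * 1.0 = 18200.0

18200.0 bps


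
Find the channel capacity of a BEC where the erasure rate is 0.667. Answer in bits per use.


C = 1 - epsilon = 1 - 0.667 = 0.333

0.333 bits


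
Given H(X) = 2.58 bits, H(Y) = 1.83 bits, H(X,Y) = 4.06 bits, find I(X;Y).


I(X;Y) = H(X) + H(Y) - H(X,Y) = 2.58 + 1.83 - 4.06 = 0.35

0.35 bits


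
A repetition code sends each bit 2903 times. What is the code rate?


Rate = k/n = 1/2903

1/2903


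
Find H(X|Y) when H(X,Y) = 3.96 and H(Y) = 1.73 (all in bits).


H(X|Y) = H(X,Y) - H(Y) = 3.96 - 1.73 = 2.23

2.23 bits


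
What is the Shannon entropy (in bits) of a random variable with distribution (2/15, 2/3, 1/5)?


H = -sum(p_i * log2(p_i)). Terms: -(2/15)*log2(2/15) = 0.387585; -(2/3)*log2(2/3) = 0.389975; -(1/5)*log2(1/5) = 0.464386. H = 0.387585 + 0.389975 + 0.464386 = 1.2419

1.2419 bits


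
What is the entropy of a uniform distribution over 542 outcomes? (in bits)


H = log2(n) = log2(542) = 9.0821

9.0821 bits


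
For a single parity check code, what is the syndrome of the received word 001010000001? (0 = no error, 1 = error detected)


Syndrome = XOR of all bits = 0 XOR 0 XOR 1 XOR 0 XOR 1 XOR 0 XOR 0 XOR 0 XOR 0 XOR 0 XOR 0 XOR 1 = 1

1


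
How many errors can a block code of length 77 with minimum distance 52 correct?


Correction capability = floor((d-1)/2) = floor((52-1)/2) = 25

25 errors


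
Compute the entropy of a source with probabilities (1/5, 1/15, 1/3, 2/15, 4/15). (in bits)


H = -sum(p_i * log2(p_i)). Terms: -(1/5)*log2(1/5) = 0.464386; -(1/15)*log2(1/15) = 0.260459; -(1/3)*log2(1/3) = 0.528321; -(2/15)*log2(2/15) = 0.387585; -(4/15)*log2(4/15) = 0.508504. H = 0.464386 + 0.260459 + 0.528321 + 0.387585 + 0.508504 = 2.1493

2.1493 bits


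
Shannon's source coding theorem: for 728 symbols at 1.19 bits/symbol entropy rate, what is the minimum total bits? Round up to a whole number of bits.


Minimum bits >= n * H = 728 * 1.19 = 866.32, rounded up to a whole number of bits = 867

867 bits


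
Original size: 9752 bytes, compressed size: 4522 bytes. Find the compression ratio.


Ratio = original / compressed = 9752 / 4522 = 2.1566

2.1566


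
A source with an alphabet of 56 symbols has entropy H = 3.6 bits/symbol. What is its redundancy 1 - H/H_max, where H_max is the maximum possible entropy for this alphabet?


H_max = log2(K) = log2(56) = 5.8074 bits/symbol. Redundancy = 1 - H/H_max = 1 - 3.6/5.8074 = 1 - 0.6199 = 0.3801

0.3801


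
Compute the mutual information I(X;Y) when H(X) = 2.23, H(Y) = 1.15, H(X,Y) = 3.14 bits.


I(X;Y) = H(X) + H(Y) - H(X,Y) = 2.23 + 1.15 - 3.14 = 0.24

0.24 bits


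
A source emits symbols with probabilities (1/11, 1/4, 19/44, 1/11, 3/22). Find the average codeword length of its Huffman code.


Huffman construction (repeatedly merge the two least-probable nodes; each merge adds 1 bit to every symbol beneath it): 1/11 + 1/11 = 2/11; 3/22 + 2/11 = 7/22; 1/4 + 7/22 = 25/44; 19/44 + 25/44 = 1. Resulting codeword lengths (in the order the probabilities were given): (4, 2, 1, 4, 3). L_avg = sum(p_i * l_i) = 1/11*4 + 1/4*2 + 19/44*1 + 1/11*4 + 3/22*3 = 91/44 = 2.0682

2.0682 bits


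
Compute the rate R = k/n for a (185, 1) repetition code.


Rate = k/n = 1/185

1/185


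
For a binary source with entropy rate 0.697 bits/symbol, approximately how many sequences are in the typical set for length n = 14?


log2|A_typical| = nH = 14 * 0.697 = 9.758, so |A_typical| ~ 2^9.758 = 8.659e+02

8.659e+02


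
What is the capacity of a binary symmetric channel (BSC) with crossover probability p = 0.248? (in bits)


H(p) = -p*log2(p) - (1-p)*log2(1-p) = -0.248*log2(0.248) - 0.752*log2(0.752) = 0.498874 + 0.309219 = 0.8081. C = 1 - H(p) = 1 - 0.8081 = 0.1919

0.1919 bits


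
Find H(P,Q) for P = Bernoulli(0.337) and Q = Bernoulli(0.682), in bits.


H(P,Q) = -p*log2(q) - (1-p)*log2(1-q). -0.337*log2(0.682) = 0.186077; -0.663*log2(0.318) = 1.095874. H(P,Q) = 0.186077 + 1.095874 = 1.282

1.282 bits


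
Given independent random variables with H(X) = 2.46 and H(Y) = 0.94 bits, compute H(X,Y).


For independent variables, H(X,Y) = H(X) + H(Y) = 2.46 + 0.94 = 3.4

3.4 bits


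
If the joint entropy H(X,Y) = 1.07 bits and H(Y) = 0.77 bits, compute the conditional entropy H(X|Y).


H(X|Y) = H(X,Y) - H(Y) = 1.07 - 0.77 = 0.3

0.3 bits


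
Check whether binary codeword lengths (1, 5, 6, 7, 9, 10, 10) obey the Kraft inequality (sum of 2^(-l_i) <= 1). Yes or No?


Kraft sum = sum(2^(-l_i)) = 0.5586, need <= 1. Result: satisfied (a binary prefix-free code with these lengths exists)

Yes


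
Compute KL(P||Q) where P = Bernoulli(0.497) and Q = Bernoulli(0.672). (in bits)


KL = p*log2(p/q) + (1-p)*log2((1-p)/(1-q)) = 0.497*log2(0.497/0.672) + 0.503*log2(0.503/0.328) = 0.094

0.094 bits


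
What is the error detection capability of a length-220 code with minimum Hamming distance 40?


Detection capability = d_min - 1 = 40 - 1 = 39

39 errors


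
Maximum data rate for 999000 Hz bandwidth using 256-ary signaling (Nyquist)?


Rate = 2 * B * log2(M) = 2 * 999000 * 8.0 = 15984000.0

15984000.0 bps


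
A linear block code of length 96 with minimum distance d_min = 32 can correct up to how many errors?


Correction capability = floor((d-1)/2) = floor((32-1)/2) = 15

15 errors


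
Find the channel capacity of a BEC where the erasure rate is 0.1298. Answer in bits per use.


C = 1 - epsilon = 1 - 0.1298 = 0.8702

0.8702 bits


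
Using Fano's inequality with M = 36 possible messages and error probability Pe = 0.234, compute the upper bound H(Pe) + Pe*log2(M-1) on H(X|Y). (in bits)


H(Pe) = -Pe*log2(Pe) - (1-Pe)*log2(1-Pe) = -0.234*log2(0.234) - 0.766*log2(0.766) = 0.490328 + 0.294591 = 0.7849. Pe*log2(M-1) = 0.234*log2(35) = 1.200252. Bound = H(Pe) + Pe*log2(M-1) = 0.490328 + 0.294591 + 1.200252 = 1.9852

1.9852 bits


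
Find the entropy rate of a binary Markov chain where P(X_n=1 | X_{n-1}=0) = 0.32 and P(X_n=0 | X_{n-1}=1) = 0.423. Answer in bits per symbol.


Stationary distribution: pi_0 = p10/(p01+p10) = 0.5693, pi_1 = 0.4307. Entropy rate H' = pi_0*H(p01) + pi_1*H(p10) = 0.5693*0.9044 + 0.4307*0.9828 = 0.9382

0.9382 bits/symbol


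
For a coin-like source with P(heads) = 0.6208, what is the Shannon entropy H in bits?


H = -p*log2(p) - (1-p)*log2(1-p). -0.6208*log2(0.6208) = 0.426986; -0.3792*log2(0.3792) = 0.530489. H = 0.426986 + 0.530489 = 0.9575

0.9575 bits


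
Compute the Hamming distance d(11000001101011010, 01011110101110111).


Count differing positions: ^ . . ^ ^ ^ ^ ^ . . . ^ . ^ ^ . ^ = 10 differences

10


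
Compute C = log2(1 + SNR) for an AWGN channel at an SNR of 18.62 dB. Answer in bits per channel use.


SNR_linear = 10^(18.62/10) = 72.778; C = log2(1 + SNR_linear) = log2(1 + 72.778) = 6.2051

6.2051 bits/channel use


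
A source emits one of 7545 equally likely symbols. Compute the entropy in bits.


H = log2(n) = log2(7545) = 12.8813

12.8813 bits


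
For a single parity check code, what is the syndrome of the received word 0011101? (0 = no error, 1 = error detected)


Syndrome = XOR of all bits = 0 XOR 0 XOR 1 XOR 1 XOR 1 XOR 0 XOR 1 = 0

0


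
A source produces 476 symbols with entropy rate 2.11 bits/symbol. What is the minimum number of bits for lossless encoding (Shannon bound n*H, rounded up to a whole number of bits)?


Minimum bits >= n * H = 476 * 2.11 = 1004.36, rounded up to a whole number of bits = 1005

1005 bits


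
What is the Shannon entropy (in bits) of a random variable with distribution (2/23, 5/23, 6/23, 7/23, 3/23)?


H = -sum(p_i * log2(p_i)). Terms: -(2/23)*log2(2/23) = 0.306397; -(5/23)*log2(5/23) = 0.478616; -(6/23)*log2(6/23) = 0.505722; -(7/23)*log2(7/23) = 0.522324; -(3/23)*log2(3/23) = 0.383296. H = 0.306397 + 0.478616 + 0.505722 + 0.522324 + 0.383296 = 2.1964

2.1964 bits


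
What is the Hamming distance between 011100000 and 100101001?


Count differing positions: ^ ^ ^ . . ^ . . ^ = 5 differences

5


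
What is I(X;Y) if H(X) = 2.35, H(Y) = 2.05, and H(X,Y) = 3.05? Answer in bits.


I(X;Y) = H(X) + H(Y) - H(X,Y) = 2.35 + 2.05 - 3.05 = 1.35

1.35 bits


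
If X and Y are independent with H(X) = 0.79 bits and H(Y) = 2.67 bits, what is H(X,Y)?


For independent variables, H(X,Y) = H(X) + H(Y) = 0.79 + 2.67 = 3.46

3.46 bits


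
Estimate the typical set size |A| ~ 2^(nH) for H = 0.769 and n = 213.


log2|A_typical| = nH = 213 * 0.769 = 163.797, so |A_typical| ~ 2^163.797 = 2.031e+49

2.031e+49


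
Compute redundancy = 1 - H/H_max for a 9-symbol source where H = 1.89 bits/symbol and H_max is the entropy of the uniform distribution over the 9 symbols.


H_max = log2(K) = log2(9) = 3.1699 bits/symbol. Redundancy = 1 - H/H_max = 1 - 1.89/3.1699 = 1 - 0.5962 = 0.4038

0.4038


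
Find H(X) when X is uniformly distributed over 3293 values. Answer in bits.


H = log2(n) = log2(3293) = 11.6852

11.6852 bits


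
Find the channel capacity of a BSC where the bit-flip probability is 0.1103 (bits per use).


H(p) = -p*log2(p) - (1-p)*log2(1-p) = -0.1103*log2(0.1103) - 0.8897*log2(0.8897) = 0.350809 + 0.150012 = 0.5008. C = 1 - H(p) = 1 - 0.5008 = 0.4992

0.4992 bits


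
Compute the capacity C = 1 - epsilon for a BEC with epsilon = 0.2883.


C = 1 - epsilon = 1 - 0.2883 = 0.7117

0.7117 bits


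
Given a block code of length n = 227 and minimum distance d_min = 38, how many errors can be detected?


Detection capability = d_min - 1 = 38 - 1 = 37

37 errors


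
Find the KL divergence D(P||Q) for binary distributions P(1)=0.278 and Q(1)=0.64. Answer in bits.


KL = p*log2(p/q) + (1-p)*log2((1-p)/(1-q)) = 0.278*log2(0.278/0.64) + 0.722*log2(0.722/0.36) = 0.3905

0.3905 bits


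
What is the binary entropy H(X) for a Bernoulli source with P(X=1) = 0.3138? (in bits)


H = -p*log2(p) - (1-p)*log2(1-p). -0.3138*log2(0.3138) = 0.524700; -0.6862*log2(0.6862) = 0.372812. H = 0.524700 + 0.372812 = 0.8975

0.8975 bits


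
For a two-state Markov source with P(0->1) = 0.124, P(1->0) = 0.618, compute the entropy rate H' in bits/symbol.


Stationary distribution: pi_0 = p10/(p01+p10) = 0.8329, pi_1 = 0.1671. Entropy rate H' = pi_0*H(p01) + pi_1*H(p10) = 0.8329*0.5408 + 0.1671*0.9594 = 0.6107

0.6107 bits/symbol


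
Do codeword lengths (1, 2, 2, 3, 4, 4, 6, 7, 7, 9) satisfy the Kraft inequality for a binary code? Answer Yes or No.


Kraft sum = sum(2^(-l_i)) = 1.2832, need <= 1. Result: violated (a binary prefix-free code with these lengths cannot exist)

No


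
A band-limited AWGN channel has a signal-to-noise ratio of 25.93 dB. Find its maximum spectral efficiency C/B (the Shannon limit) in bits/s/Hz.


SNR_linear = 10^(25.93/10) = 391.7419; C/B = log2(1 + SNR_linear) = log2(1 + 391.7419) = 8.6174

8.6174 bits/s/Hz
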